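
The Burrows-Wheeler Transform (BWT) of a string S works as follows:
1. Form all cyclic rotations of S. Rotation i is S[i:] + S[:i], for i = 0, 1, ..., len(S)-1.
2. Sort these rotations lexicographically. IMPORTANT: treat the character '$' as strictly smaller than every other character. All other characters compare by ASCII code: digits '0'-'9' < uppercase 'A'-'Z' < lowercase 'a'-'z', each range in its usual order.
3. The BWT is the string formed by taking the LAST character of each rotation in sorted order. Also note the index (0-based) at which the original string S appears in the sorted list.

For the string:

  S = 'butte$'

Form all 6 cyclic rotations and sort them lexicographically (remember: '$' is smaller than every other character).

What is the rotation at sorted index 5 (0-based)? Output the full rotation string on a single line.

All 6 rotations (rotation i = S[i:]+S[:i]):
  rot[0] = butte$
  rot[1] = utte$b
  rot[2] = tte$bu
  rot[3] = te$but
  rot[4] = e$butt
  rot[5] = $butte
Sorted (with $ < everything):
  sorted[0] = $butte
  sorted[1] = butte$
  sorted[2] = e$butt
  sorted[3] = te$but
  sorted[4] = tte$bu
  sorted[5] = utte$b
sorted[5] = utte$b

Answer: utte$b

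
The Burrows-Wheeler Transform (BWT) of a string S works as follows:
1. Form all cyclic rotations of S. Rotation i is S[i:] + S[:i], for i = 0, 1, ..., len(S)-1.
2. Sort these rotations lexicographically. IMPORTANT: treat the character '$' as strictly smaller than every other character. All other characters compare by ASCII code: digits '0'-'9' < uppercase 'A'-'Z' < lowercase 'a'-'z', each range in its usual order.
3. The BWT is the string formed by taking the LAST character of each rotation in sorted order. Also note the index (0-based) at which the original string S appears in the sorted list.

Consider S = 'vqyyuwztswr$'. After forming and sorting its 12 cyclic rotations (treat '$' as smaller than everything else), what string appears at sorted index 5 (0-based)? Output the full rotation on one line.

Answer: uwztswr$vqyy

Derivation:
All 12 rotations (rotation i = S[i:]+S[:i]):
  rot[0] = vqyyuwztswr$
  rot[1] = qyyuwztswr$v
  rot[2] = yyuwztswr$vq
  rot[3] = yuwztswr$vqy
  rot[4] = uwztswr$vqyy
  rot[5] = wztswr$vqyyu
  rot[6] = ztswr$vqyyuw
  rot[7] = tswr$vqyyuwz
  rot[8] = swr$vqyyuwzt
  rot[9] = wr$vqyyuwzts
  rot[10] = r$vqyyuwztsw
  rot[11] = $vqyyuwztswr
Sorted (with $ < everything):
  sorted[0] = $vqyyuwztswr
  sorted[1] = qyyuwztswr$v
  sorted[2] = r$vqyyuwztsw
  sorted[3] = swr$vqyyuwzt
  sorted[4] = tswr$vqyyuwz
  sorted[5] = uwztswr$vqyy
  sorted[6] = vqyyuwztswr$
  sorted[7] = wr$vqyyuwzts
  sorted[8] = wztswr$vqyyu
  sorted[9] = yuwztswr$vqy
  sorted[10] = yyuwztswr$vq
  sorted[11] = ztswr$vqyyuw
sorted[5] = uwztswr$vqyy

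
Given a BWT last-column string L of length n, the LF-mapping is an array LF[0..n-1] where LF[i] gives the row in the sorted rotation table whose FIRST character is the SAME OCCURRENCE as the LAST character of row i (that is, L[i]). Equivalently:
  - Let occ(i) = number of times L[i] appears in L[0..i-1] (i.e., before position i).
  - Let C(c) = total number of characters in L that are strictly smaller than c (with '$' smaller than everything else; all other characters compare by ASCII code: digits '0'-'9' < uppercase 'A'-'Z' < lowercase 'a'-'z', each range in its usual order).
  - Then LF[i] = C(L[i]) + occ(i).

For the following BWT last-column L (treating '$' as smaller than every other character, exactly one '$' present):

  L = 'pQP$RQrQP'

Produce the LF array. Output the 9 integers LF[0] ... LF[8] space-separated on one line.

Char counts: '$':1, 'P':2, 'Q':3, 'R':1, 'p':1, 'r':1
C (first-col start): C('$')=0, C('P')=1, C('Q')=3, C('R')=6, C('p')=7, C('r')=8
L[0]='p': occ=0, LF[0]=C('p')+0=7+0=7
L[1]='Q': occ=0, LF[1]=C('Q')+0=3+0=3
L[2]='P': occ=0, LF[2]=C('P')+0=1+0=1
L[3]='$': occ=0, LF[3]=C('$')+0=0+0=0
L[4]='R': occ=0, LF[4]=C('R')+0=6+0=6
L[5]='Q': occ=1, LF[5]=C('Q')+1=3+1=4
L[6]='r': occ=0, LF[6]=C('r')+0=8+0=8
L[7]='Q': occ=2, LF[7]=C('Q')+2=3+2=5
L[8]='P': occ=1, LF[8]=C('P')+1=1+1=2

Answer: 7 3 1 0 6 4 8 5 2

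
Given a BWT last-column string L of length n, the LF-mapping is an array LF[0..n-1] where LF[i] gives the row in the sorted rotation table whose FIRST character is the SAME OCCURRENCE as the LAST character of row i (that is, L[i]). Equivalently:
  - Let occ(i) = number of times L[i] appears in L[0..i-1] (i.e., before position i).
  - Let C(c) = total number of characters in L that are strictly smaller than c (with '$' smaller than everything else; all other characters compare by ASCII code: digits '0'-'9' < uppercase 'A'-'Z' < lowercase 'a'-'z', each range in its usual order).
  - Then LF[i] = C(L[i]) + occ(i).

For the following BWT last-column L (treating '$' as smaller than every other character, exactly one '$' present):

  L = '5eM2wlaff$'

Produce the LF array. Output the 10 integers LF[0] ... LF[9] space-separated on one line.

Answer: 2 5 3 1 9 8 4 6 7 0

Derivation:
Char counts: '$':1, '2':1, '5':1, 'M':1, 'a':1, 'e':1, 'f':2, 'l':1, 'w':1
C (first-col start): C('$')=0, C('2')=1, C('5')=2, C('M')=3, C('a')=4, C('e')=5, C('f')=6, C('l')=8, C('w')=9
L[0]='5': occ=0, LF[0]=C('5')+0=2+0=2
L[1]='e': occ=0, LF[1]=C('e')+0=5+0=5
L[2]='M': occ=0, LF[2]=C('M')+0=3+0=3
L[3]='2': occ=0, LF[3]=C('2')+0=1+0=1
L[4]='w': occ=0, LF[4]=C('w')+0=9+0=9
L[5]='l': occ=0, LF[5]=C('l')+0=8+0=8
L[6]='a': occ=0, LF[6]=C('a')+0=4+0=4
L[7]='f': occ=0, LF[7]=C('f')+0=6+0=6
L[8]='f': occ=1, LF[8]=C('f')+1=6+1=7
L[9]='$': occ=0, LF[9]=C('$')+0=0+0=0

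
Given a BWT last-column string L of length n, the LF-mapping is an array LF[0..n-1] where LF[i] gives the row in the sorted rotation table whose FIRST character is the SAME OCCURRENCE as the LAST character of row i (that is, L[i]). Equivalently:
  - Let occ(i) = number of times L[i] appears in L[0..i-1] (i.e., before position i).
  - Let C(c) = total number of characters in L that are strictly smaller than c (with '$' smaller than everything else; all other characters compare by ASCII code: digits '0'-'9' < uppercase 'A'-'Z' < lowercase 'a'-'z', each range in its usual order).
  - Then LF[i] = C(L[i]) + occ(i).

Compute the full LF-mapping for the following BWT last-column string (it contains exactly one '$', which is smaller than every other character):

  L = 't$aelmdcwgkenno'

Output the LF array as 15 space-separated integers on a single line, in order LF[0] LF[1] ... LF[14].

Answer: 13 0 1 4 8 9 3 2 14 6 7 5 10 11 12

Derivation:
Char counts: '$':1, 'a':1, 'c':1, 'd':1, 'e':2, 'g':1, 'k':1, 'l':1, 'm':1, 'n':2, 'o':1, 't':1, 'w':1
C (first-col start): C('$')=0, C('a')=1, C('c')=2, C('d')=3, C('e')=4, C('g')=6, C('k')=7, C('l')=8, C('m')=9, C('n')=10, C('o')=12, C('t')=13, C('w')=14
L[0]='t': occ=0, LF[0]=C('t')+0=13+0=13
L[1]='$': occ=0, LF[1]=C('$')+0=0+0=0
L[2]='a': occ=0, LF[2]=C('a')+0=1+0=1
L[3]='e': occ=0, LF[3]=C('e')+0=4+0=4
L[4]='l': occ=0, LF[4]=C('l')+0=8+0=8
L[5]='m': occ=0, LF[5]=C('m')+0=9+0=9
L[6]='d': occ=0, LF[6]=C('d')+0=3+0=3
L[7]='c': occ=0, LF[7]=C('c')+0=2+0=2
L[8]='w': occ=0, LF[8]=C('w')+0=14+0=14
L[9]='g': occ=0, LF[9]=C('g')+0=6+0=6
L[10]='k': occ=0, LF[10]=C('k')+0=7+0=7
L[11]='e': occ=1, LF[11]=C('e')+1=4+1=5
L[12]='n': occ=0, LF[12]=C('n')+0=10+0=10
L[13]='n': occ=1, LF[13]=C('n')+1=10+1=11
L[14]='o': occ=0, LF[14]=C('o')+0=12+0=12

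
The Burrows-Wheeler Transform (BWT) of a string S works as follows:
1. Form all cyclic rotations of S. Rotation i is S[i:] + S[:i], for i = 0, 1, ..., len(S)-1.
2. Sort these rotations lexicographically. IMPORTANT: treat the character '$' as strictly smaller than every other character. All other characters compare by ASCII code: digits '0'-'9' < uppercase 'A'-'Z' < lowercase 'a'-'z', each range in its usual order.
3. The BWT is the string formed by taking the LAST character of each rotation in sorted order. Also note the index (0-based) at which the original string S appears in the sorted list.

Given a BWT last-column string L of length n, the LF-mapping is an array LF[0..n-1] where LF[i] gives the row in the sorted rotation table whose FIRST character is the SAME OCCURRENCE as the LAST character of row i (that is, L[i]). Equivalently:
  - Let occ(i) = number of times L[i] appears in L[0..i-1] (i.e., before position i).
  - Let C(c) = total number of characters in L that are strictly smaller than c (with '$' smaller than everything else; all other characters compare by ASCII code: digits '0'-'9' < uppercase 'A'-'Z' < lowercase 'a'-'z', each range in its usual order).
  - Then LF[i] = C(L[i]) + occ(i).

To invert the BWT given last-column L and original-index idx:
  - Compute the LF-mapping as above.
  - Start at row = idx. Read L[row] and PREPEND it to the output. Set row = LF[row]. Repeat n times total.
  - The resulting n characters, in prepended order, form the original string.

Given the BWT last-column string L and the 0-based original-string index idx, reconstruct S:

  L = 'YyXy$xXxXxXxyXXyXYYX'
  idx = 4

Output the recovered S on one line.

Answer: XYyXXyxYyxXxXyXXXxY$

Derivation:
LF mapping: 9 16 1 17 0 12 2 13 3 14 4 15 18 5 6 19 7 10 11 8
Walk LF starting at row 4, prepending L[row]:
  step 1: row=4, L[4]='$', prepend. Next row=LF[4]=0
  step 2: row=0, L[0]='Y', prepend. Next row=LF[0]=9
  step 3: row=9, L[9]='x', prepend. Next row=LF[9]=14
  step 4: row=14, L[14]='X', prepend. Next row=LF[14]=6
  step 5: row=6, L[6]='X', prepend. Next row=LF[6]=2
  step 6: row=2, L[2]='X', prepend. Next row=LF[2]=1
  step 7: row=1, L[1]='y', prepend. Next row=LF[1]=16
  step 8: row=16, L[16]='X', prepend. Next row=LF[16]=7
  step 9: row=7, L[7]='x', prepend. Next row=LF[7]=13
  step 10: row=13, L[13]='X', prepend. Next row=LF[13]=5
  step 11: row=5, L[5]='x', prepend. Next row=LF[5]=12
  step 12: row=12, L[12]='y', prepend. Next row=LF[12]=18
  step 13: row=18, L[18]='Y', prepend. Next row=LF[18]=11
  step 14: row=11, L[11]='x', prepend. Next row=LF[11]=15
  step 15: row=15, L[15]='y', prepend. Next row=LF[15]=19
  step 16: row=19, L[19]='X', prepend. Next row=LF[19]=8
  step 17: row=8, L[8]='X', prepend. Next row=LF[8]=3
  step 18: row=3, L[3]='y', prepend. Next row=LF[3]=17
  step 19: row=17, L[17]='Y', prepend. Next row=LF[17]=10
  step 20: row=10, L[10]='X', prepend. Next row=LF[10]=4
Reversed output: XYyXXyxYyxXxXyXXXxY$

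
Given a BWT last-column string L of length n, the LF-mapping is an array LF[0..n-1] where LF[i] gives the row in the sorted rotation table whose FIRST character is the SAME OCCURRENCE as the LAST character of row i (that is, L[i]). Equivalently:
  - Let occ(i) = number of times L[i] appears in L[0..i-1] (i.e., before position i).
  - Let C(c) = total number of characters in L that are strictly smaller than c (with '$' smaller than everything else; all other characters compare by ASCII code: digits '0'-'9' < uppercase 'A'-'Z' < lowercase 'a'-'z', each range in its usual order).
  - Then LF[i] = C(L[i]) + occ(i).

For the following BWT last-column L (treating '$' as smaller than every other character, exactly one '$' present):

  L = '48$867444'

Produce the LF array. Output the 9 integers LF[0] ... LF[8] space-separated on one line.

Answer: 1 7 0 8 5 6 2 3 4

Derivation:
Char counts: '$':1, '4':4, '6':1, '7':1, '8':2
C (first-col start): C('$')=0, C('4')=1, C('6')=5, C('7')=6, C('8')=7
L[0]='4': occ=0, LF[0]=C('4')+0=1+0=1
L[1]='8': occ=0, LF[1]=C('8')+0=7+0=7
L[2]='$': occ=0, LF[2]=C('$')+0=0+0=0
L[3]='8': occ=1, LF[3]=C('8')+1=7+1=8
L[4]='6': occ=0, LF[4]=C('6')+0=5+0=5
L[5]='7': occ=0, LF[5]=C('7')+0=6+0=6
L[6]='4': occ=1, LF[6]=C('4')+1=1+1=2
L[7]='4': occ=2, LF[7]=C('4')+2=1+2=3
L[8]='4': occ=3, LF[8]=C('4')+3=1+3=4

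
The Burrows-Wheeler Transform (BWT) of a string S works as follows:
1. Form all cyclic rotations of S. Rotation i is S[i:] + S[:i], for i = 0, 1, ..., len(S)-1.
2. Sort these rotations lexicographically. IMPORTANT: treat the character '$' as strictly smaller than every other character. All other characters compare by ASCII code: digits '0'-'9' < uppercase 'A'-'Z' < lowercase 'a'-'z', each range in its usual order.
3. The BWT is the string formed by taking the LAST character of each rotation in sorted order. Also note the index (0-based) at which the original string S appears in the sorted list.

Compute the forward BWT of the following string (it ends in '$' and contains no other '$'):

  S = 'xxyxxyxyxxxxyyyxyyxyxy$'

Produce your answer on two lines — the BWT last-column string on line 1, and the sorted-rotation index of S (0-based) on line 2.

Answer: yyx$yxyyxyxyxxxxxxyyxyx
3

Derivation:
All 23 rotations (rotation i = S[i:]+S[:i]):
  rot[0] = xxyxxyxyxxxxyyyxyyxyxy$
  rot[1] = xyxxyxyxxxxyyyxyyxyxy$x
  rot[2] = yxxyxyxxxxyyyxyyxyxy$xx
  rot[3] = xxyxyxxxxyyyxyyxyxy$xxy
  rot[4] = xyxyxxxxyyyxyyxyxy$xxyx
  rot[5] = yxyxxxxyyyxyyxyxy$xxyxx
  rot[6] = xyxxxxyyyxyyxyxy$xxyxxy
  rot[7] = yxxxxyyyxyyxyxy$xxyxxyx
  rot[8] = xxxxyyyxyyxyxy$xxyxxyxy
  rot[9] = xxxyyyxyyxyxy$xxyxxyxyx
  rot[10] = xxyyyxyyxyxy$xxyxxyxyxx
  rot[11] = xyyyxyyxyxy$xxyxxyxyxxx
  rot[12] = yyyxyyxyxy$xxyxxyxyxxxx
  rot[13] = yyxyyxyxy$xxyxxyxyxxxxy
  rot[14] = yxyyxyxy$xxyxxyxyxxxxyy
  rot[15] = xyyxyxy$xxyxxyxyxxxxyyy
  rot[16] = yyxyxy$xxyxxyxyxxxxyyyx
  rot[17] = yxyxy$xxyxxyxyxxxxyyyxy
  rot[18] = xyxy$xxyxxyxyxxxxyyyxyy
  rot[19] = yxy$xxyxxyxyxxxxyyyxyyx
  rot[20] = xy$xxyxxyxyxxxxyyyxyyxy
  rot[21] = y$xxyxxyxyxxxxyyyxyyxyx
  rot[22] = $xxyxxyxyxxxxyyyxyyxyxy
Sorted (with $ < everything):
  sorted[0] = $xxyxxyxyxxxxyyyxyyxyxy  (last char: 'y')
  sorted[1] = xxxxyyyxyyxyxy$xxyxxyxy  (last char: 'y')
  sorted[2] = xxxyyyxyyxyxy$xxyxxyxyx  (last char: 'x')
  sorted[3] = xxyxxyxyxxxxyyyxyyxyxy$  (last char: '$')
  sorted[4] = xxyxyxxxxyyyxyyxyxy$xxy  (last char: 'y')
  sorted[5] = xxyyyxyyxyxy$xxyxxyxyxx  (last char: 'x')
  sorted[6] = xy$xxyxxyxyxxxxyyyxyyxy  (last char: 'y')
  sorted[7] = xyxxxxyyyxyyxyxy$xxyxxy  (last char: 'y')
  sorted[8] = xyxxyxyxxxxyyyxyyxyxy$x  (last char: 'x')
  sorted[9] = xyxy$xxyxxyxyxxxxyyyxyy  (last char: 'y')
  sorted[10] = xyxyxxxxyyyxyyxyxy$xxyx  (last char: 'x')
  sorted[11] = xyyxyxy$xxyxxyxyxxxxyyy  (last char: 'y')
  sorted[12] = xyyyxyyxyxy$xxyxxyxyxxx  (last char: 'x')
  sorted[13] = y$xxyxxyxyxxxxyyyxyyxyx  (last char: 'x')
  sorted[14] = yxxxxyyyxyyxyxy$xxyxxyx  (last char: 'x')
  sorted[15] = yxxyxyxxxxyyyxyyxyxy$xx  (last char: 'x')
  sorted[16] = yxy$xxyxxyxyxxxxyyyxyyx  (last char: 'x')
  sorted[17] = yxyxxxxyyyxyyxyxy$xxyxx  (last char: 'x')
  sorted[18] = yxyxy$xxyxxyxyxxxxyyyxy  (last char: 'y')
  sorted[19] = yxyyxyxy$xxyxxyxyxxxxyy  (last char: 'y')
  sorted[20] = yyxyxy$xxyxxyxyxxxxyyyx  (last char: 'x')
  sorted[21] = yyxyyxyxy$xxyxxyxyxxxxy  (last char: 'y')
  sorted[22] = yyyxyyxyxy$xxyxxyxyxxxx  (last char: 'x')
Last column: yyx$yxyyxyxyxxxxxxyyxyx
Original string S is at sorted index 3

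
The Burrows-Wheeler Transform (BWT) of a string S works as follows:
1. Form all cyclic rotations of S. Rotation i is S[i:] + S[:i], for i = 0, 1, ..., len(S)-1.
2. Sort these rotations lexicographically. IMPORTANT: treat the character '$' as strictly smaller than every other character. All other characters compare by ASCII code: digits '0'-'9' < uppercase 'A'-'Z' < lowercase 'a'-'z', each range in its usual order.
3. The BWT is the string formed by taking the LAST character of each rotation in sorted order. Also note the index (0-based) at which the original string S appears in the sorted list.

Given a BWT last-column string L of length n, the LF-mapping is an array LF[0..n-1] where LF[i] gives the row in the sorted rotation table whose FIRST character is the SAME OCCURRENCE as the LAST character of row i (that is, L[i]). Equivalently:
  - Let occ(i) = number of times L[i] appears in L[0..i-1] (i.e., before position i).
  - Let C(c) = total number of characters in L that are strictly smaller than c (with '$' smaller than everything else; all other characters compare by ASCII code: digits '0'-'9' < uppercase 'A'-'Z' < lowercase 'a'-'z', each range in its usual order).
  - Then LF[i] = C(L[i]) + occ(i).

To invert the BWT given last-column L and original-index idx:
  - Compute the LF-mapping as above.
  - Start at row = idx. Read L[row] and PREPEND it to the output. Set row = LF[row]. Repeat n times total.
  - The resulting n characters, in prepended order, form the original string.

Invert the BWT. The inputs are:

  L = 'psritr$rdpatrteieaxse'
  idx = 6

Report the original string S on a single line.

LF mapping: 9 15 11 7 17 12 0 13 3 10 1 18 14 19 4 8 5 2 20 16 6
Walk LF starting at row 6, prepending L[row]:
  step 1: row=6, L[6]='$', prepend. Next row=LF[6]=0
  step 2: row=0, L[0]='p', prepend. Next row=LF[0]=9
  step 3: row=9, L[9]='p', prepend. Next row=LF[9]=10
  step 4: row=10, L[10]='a', prepend. Next row=LF[10]=1
  step 5: row=1, L[1]='s', prepend. Next row=LF[1]=15
  step 6: row=15, L[15]='i', prepend. Next row=LF[15]=8
  step 7: row=8, L[8]='d', prepend. Next row=LF[8]=3
  step 8: row=3, L[3]='i', prepend. Next row=LF[3]=7
  step 9: row=7, L[7]='r', prepend. Next row=LF[7]=13
  step 10: row=13, L[13]='t', prepend. Next row=LF[13]=19
  step 11: row=19, L[19]='s', prepend. Next row=LF[19]=16
  step 12: row=16, L[16]='e', prepend. Next row=LF[16]=5
  step 13: row=5, L[5]='r', prepend. Next row=LF[5]=12
  step 14: row=12, L[12]='r', prepend. Next row=LF[12]=14
  step 15: row=14, L[14]='e', prepend. Next row=LF[14]=4
  step 16: row=4, L[4]='t', prepend. Next row=LF[4]=17
  step 17: row=17, L[17]='a', prepend. Next row=LF[17]=2
  step 18: row=2, L[2]='r', prepend. Next row=LF[2]=11
  step 19: row=11, L[11]='t', prepend. Next row=LF[11]=18
  step 20: row=18, L[18]='x', prepend. Next row=LF[18]=20
  step 21: row=20, L[20]='e', prepend. Next row=LF[20]=6
Reversed output: extraterrestridisapp$

Answer: extraterrestridisapp$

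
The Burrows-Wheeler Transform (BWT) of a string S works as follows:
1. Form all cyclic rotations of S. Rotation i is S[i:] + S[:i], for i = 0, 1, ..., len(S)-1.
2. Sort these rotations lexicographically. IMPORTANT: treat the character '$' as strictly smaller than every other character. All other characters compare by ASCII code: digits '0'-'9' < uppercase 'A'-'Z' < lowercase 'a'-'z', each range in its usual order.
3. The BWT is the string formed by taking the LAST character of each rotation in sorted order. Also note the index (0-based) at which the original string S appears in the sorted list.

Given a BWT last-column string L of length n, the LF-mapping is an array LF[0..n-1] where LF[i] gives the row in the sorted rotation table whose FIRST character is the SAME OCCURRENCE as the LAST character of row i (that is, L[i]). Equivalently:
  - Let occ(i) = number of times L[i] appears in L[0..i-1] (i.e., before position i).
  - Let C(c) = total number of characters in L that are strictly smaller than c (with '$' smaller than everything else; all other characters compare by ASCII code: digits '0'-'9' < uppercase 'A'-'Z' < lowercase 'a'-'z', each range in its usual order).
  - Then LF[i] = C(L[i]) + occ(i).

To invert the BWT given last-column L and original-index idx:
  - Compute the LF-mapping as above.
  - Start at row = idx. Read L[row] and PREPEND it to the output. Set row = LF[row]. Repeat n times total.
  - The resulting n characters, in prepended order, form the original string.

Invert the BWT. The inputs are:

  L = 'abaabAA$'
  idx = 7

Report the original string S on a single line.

LF mapping: 3 6 4 5 7 1 2 0
Walk LF starting at row 7, prepending L[row]:
  step 1: row=7, L[7]='$', prepend. Next row=LF[7]=0
  step 2: row=0, L[0]='a', prepend. Next row=LF[0]=3
  step 3: row=3, L[3]='a', prepend. Next row=LF[3]=5
  step 4: row=5, L[5]='A', prepend. Next row=LF[5]=1
  step 5: row=1, L[1]='b', prepend. Next row=LF[1]=6
  step 6: row=6, L[6]='A', prepend. Next row=LF[6]=2
  step 7: row=2, L[2]='a', prepend. Next row=LF[2]=4
  step 8: row=4, L[4]='b', prepend. Next row=LF[4]=7
Reversed output: baAbAaa$

Answer: baAbAaa$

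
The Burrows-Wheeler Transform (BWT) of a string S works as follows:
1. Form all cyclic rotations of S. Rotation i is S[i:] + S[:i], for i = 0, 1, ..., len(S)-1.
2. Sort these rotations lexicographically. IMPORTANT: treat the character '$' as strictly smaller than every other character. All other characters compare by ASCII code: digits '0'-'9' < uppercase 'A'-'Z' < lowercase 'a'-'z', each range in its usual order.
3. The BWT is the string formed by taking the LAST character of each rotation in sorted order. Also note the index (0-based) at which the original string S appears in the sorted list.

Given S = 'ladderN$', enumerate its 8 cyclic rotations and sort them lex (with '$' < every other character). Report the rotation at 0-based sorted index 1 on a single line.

Answer: N$ladder

Derivation:
All 8 rotations (rotation i = S[i:]+S[:i]):
  rot[0] = ladderN$
  rot[1] = adderN$l
  rot[2] = dderN$la
  rot[3] = derN$lad
  rot[4] = erN$ladd
  rot[5] = rN$ladde
  rot[6] = N$ladder
  rot[7] = $ladderN
Sorted (with $ < everything):
  sorted[0] = $ladderN
  sorted[1] = N$ladder
  sorted[2] = adderN$l
  sorted[3] = dderN$la
  sorted[4] = derN$lad
  sorted[5] = erN$ladd
  sorted[6] = ladderN$
  sorted[7] = rN$ladde
sorted[1] = N$ladder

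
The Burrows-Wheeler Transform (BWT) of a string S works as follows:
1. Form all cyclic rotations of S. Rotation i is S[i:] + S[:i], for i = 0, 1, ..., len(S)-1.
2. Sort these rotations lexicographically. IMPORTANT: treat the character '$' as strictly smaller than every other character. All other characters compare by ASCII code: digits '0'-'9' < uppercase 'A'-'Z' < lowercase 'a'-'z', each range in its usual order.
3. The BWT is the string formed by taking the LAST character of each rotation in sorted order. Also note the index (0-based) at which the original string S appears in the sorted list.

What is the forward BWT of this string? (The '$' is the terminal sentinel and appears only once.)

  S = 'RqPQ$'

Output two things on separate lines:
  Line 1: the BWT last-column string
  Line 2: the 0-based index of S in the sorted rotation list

All 5 rotations (rotation i = S[i:]+S[:i]):
  rot[0] = RqPQ$
  rot[1] = qPQ$R
  rot[2] = PQ$Rq
  rot[3] = Q$RqP
  rot[4] = $RqPQ
Sorted (with $ < everything):
  sorted[0] = $RqPQ  (last char: 'Q')
  sorted[1] = PQ$Rq  (last char: 'q')
  sorted[2] = Q$RqP  (last char: 'P')
  sorted[3] = RqPQ$  (last char: '$')
  sorted[4] = qPQ$R  (last char: 'R')
Last column: QqP$R
Original string S is at sorted index 3

Answer: QqP$R
3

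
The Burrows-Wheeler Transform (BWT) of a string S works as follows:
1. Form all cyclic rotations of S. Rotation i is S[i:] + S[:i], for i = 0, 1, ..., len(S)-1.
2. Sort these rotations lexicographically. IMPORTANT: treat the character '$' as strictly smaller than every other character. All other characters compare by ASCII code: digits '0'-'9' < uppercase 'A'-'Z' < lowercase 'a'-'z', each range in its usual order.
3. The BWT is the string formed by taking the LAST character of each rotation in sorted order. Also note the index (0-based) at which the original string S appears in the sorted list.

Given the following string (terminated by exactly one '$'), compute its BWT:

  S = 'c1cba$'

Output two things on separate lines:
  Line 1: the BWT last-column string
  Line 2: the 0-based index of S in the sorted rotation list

All 6 rotations (rotation i = S[i:]+S[:i]):
  rot[0] = c1cba$
  rot[1] = 1cba$c
  rot[2] = cba$c1
  rot[3] = ba$c1c
  rot[4] = a$c1cb
  rot[5] = $c1cba
Sorted (with $ < everything):
  sorted[0] = $c1cba  (last char: 'a')
  sorted[1] = 1cba$c  (last char: 'c')
  sorted[2] = a$c1cb  (last char: 'b')
  sorted[3] = ba$c1c  (last char: 'c')
  sorted[4] = c1cba$  (last char: '$')
  sorted[5] = cba$c1  (last char: '1')
Last column: acbc$1
Original string S is at sorted index 4

Answer: acbc$1
4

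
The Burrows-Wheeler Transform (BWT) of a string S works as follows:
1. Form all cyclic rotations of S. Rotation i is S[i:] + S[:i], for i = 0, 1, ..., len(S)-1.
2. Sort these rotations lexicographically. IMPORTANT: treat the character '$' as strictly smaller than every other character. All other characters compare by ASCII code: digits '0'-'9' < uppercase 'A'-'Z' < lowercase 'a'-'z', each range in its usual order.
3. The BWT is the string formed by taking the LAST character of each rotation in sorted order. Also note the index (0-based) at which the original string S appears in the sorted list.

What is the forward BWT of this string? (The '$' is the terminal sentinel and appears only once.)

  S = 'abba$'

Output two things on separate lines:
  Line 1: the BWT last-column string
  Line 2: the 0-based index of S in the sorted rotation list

Answer: ab$ba
2

Derivation:
All 5 rotations (rotation i = S[i:]+S[:i]):
  rot[0] = abba$
  rot[1] = bba$a
  rot[2] = ba$ab
  rot[3] = a$abb
  rot[4] = $abba
Sorted (with $ < everything):
  sorted[0] = $abba  (last char: 'a')
  sorted[1] = a$abb  (last char: 'b')
  sorted[2] = abba$  (last char: '$')
  sorted[3] = ba$ab  (last char: 'b')
  sorted[4] = bba$a  (last char: 'a')
Last column: ab$ba
Original string S is at sorted index 2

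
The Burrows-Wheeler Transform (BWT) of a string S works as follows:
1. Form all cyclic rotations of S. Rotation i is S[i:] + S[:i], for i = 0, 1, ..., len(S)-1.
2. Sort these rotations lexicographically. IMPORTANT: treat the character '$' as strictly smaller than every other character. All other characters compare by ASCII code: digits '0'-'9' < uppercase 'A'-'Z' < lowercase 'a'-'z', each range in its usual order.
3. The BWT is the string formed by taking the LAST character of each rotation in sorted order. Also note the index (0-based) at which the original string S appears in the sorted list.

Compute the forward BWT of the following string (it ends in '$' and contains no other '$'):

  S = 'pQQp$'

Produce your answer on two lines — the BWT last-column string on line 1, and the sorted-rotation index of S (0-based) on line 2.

All 5 rotations (rotation i = S[i:]+S[:i]):
  rot[0] = pQQp$
  rot[1] = QQp$p
  rot[2] = Qp$pQ
  rot[3] = p$pQQ
  rot[4] = $pQQp
Sorted (with $ < everything):
  sorted[0] = $pQQp  (last char: 'p')
  sorted[1] = QQp$p  (last char: 'p')
  sorted[2] = Qp$pQ  (last char: 'Q')
  sorted[3] = p$pQQ  (last char: 'Q')
  sorted[4] = pQQp$  (last char: '$')
Last column: ppQQ$
Original string S is at sorted index 4

Answer: ppQQ$
4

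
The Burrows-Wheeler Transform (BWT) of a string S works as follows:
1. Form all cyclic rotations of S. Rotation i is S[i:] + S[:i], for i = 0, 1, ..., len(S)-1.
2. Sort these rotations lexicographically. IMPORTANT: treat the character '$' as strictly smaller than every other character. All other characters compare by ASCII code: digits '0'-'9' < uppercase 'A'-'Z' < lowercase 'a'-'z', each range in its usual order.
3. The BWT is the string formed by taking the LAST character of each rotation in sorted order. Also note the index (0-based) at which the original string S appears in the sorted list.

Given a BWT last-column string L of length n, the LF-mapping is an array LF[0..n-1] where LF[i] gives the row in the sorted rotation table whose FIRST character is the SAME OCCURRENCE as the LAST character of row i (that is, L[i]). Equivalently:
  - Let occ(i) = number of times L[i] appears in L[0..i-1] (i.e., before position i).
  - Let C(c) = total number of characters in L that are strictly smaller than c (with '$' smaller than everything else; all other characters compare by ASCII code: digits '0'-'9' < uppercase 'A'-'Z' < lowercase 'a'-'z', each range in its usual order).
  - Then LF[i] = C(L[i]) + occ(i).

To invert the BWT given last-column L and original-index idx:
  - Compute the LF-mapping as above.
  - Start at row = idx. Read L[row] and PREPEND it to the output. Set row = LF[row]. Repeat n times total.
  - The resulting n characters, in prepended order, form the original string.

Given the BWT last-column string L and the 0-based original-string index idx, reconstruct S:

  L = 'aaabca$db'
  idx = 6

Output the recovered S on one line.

Answer: bdcabaaa$

Derivation:
LF mapping: 1 2 3 5 7 4 0 8 6
Walk LF starting at row 6, prepending L[row]:
  step 1: row=6, L[6]='$', prepend. Next row=LF[6]=0
  step 2: row=0, L[0]='a', prepend. Next row=LF[0]=1
  step 3: row=1, L[1]='a', prepend. Next row=LF[1]=2
  step 4: row=2, L[2]='a', prepend. Next row=LF[2]=3
  step 5: row=3, L[3]='b', prepend. Next row=LF[3]=5
  step 6: row=5, L[5]='a', prepend. Next row=LF[5]=4
  step 7: row=4, L[4]='c', prepend. Next row=LF[4]=7
  step 8: row=7, L[7]='d', prepend. Next row=LF[7]=8
  step 9: row=8, L[8]='b', prepend. Next row=LF[8]=6
Reversed output: bdcabaaa$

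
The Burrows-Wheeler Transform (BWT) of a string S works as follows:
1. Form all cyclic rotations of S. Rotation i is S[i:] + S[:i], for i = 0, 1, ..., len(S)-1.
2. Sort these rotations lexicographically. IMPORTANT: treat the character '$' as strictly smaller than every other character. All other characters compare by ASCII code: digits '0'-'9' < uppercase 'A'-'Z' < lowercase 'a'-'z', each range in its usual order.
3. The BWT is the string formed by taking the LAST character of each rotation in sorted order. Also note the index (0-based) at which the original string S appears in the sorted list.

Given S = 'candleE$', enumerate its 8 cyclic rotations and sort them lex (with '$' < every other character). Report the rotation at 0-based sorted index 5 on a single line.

Answer: eE$candl

Derivation:
All 8 rotations (rotation i = S[i:]+S[:i]):
  rot[0] = candleE$
  rot[1] = andleE$c
  rot[2] = ndleE$ca
  rot[3] = dleE$can
  rot[4] = leE$cand
  rot[5] = eE$candl
  rot[6] = E$candle
  rot[7] = $candleE
Sorted (with $ < everything):
  sorted[0] = $candleE
  sorted[1] = E$candle
  sorted[2] = andleE$c
  sorted[3] = candleE$
  sorted[4] = dleE$can
  sorted[5] = eE$candl
  sorted[6] = leE$cand
  sorted[7] = ndleE$ca
sorted[5] = eE$candl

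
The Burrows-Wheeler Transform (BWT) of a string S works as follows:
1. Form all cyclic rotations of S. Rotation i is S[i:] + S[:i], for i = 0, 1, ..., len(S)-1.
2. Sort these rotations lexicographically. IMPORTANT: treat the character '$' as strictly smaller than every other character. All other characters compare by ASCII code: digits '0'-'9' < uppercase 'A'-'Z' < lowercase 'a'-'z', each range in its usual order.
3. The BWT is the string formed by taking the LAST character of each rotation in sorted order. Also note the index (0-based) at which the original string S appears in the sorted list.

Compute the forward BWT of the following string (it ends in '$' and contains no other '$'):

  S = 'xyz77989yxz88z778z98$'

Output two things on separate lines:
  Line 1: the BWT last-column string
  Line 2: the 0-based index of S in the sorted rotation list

Answer: 8zz779z987z78$y9x8yx8
13

Derivation:
All 21 rotations (rotation i = S[i:]+S[:i]):
  rot[0] = xyz77989yxz88z778z98$
  rot[1] = yz77989yxz88z778z98$x
  rot[2] = z77989yxz88z778z98$xy
  rot[3] = 77989yxz88z778z98$xyz
  rot[4] = 7989yxz88z778z98$xyz7
  rot[5] = 989yxz88z778z98$xyz77
  rot[6] = 89yxz88z778z98$xyz779
  rot[7] = 9yxz88z778z98$xyz7798
  rot[8] = yxz88z778z98$xyz77989
  rot[9] = xz88z778z98$xyz77989y
  rot[10] = z88z778z98$xyz77989yx
  rot[11] = 88z778z98$xyz77989yxz
  rot[12] = 8z778z98$xyz77989yxz8
  rot[13] = z778z98$xyz77989yxz88
  rot[14] = 778z98$xyz77989yxz88z
  rot[15] = 78z98$xyz77989yxz88z7
  rot[16] = 8z98$xyz77989yxz88z77
  rot[17] = z98$xyz77989yxz88z778
  rot[18] = 98$xyz77989yxz88z778z
  rot[19] = 8$xyz77989yxz88z778z9
  rot[20] = $xyz77989yxz88z778z98
Sorted (with $ < everything):
  sorted[0] = $xyz77989yxz88z778z98  (last char: '8')
  sorted[1] = 778z98$xyz77989yxz88z  (last char: 'z')
  sorted[2] = 77989yxz88z778z98$xyz  (last char: 'z')
  sorted[3] = 78z98$xyz77989yxz88z7  (last char: '7')
  sorted[4] = 7989yxz88z778z98$xyz7  (last char: '7')
  sorted[5] = 8$xyz77989yxz88z778z9  (last char: '9')
  sorted[6] = 88z778z98$xyz77989yxz  (last char: 'z')
  sorted[7] = 89yxz88z778z98$xyz779  (last char: '9')
  sorted[8] = 8z778z98$xyz77989yxz8  (last char: '8')
  sorted[9] = 8z98$xyz77989yxz88z77  (last char: '7')
  sorted[10] = 98$xyz77989yxz88z778z  (last char: 'z')
  sorted[11] = 989yxz88z778z98$xyz77  (last char: '7')
  sorted[12] = 9yxz88z778z98$xyz7798  (last char: '8')
  sorted[13] = xyz77989yxz88z778z98$  (last char: '$')
  sorted[14] = xz88z778z98$xyz77989y  (last char: 'y')
  sorted[15] = yxz88z778z98$xyz77989  (last char: '9')
  sorted[16] = yz77989yxz88z778z98$x  (last char: 'x')
  sorted[17] = z778z98$xyz77989yxz88  (last char: '8')
  sorted[18] = z77989yxz88z778z98$xy  (last char: 'y')
  sorted[19] = z88z778z98$xyz77989yx  (last char: 'x')
  sorted[20] = z98$xyz77989yxz88z778  (last char: '8')
Last column: 8zz779z987z78$y9x8yx8
Original string S is at sorted index 13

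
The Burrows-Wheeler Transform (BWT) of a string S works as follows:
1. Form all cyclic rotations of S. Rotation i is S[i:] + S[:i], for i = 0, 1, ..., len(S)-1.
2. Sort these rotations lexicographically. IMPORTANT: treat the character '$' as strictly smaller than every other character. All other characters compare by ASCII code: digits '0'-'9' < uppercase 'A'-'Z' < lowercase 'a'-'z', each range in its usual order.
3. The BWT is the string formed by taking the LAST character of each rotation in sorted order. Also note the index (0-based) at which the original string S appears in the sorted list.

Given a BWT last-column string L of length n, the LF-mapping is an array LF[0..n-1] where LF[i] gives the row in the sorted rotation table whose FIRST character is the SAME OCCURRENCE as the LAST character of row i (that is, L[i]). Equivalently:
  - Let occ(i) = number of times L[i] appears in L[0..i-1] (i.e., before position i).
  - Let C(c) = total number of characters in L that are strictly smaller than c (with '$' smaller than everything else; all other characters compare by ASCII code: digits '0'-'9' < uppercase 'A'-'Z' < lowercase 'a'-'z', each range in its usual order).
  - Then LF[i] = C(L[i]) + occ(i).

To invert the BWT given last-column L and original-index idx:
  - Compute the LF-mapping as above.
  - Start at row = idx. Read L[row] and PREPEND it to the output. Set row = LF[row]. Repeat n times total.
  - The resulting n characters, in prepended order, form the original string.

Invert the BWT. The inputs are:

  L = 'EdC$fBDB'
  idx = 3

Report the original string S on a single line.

Answer: CBfDdBE$

Derivation:
LF mapping: 5 6 3 0 7 1 4 2
Walk LF starting at row 3, prepending L[row]:
  step 1: row=3, L[3]='$', prepend. Next row=LF[3]=0
  step 2: row=0, L[0]='E', prepend. Next row=LF[0]=5
  step 3: row=5, L[5]='B', prepend. Next row=LF[5]=1
  step 4: row=1, L[1]='d', prepend. Next row=LF[1]=6
  step 5: row=6, L[6]='D', prepend. Next row=LF[6]=4
  step 6: row=4, L[4]='f', prepend. Next row=LF[4]=7
  step 7: row=7, L[7]='B', prepend. Next row=LF[7]=2
  step 8: row=2, L[2]='C', prepend. Next row=LF[2]=3
Reversed output: CBfDdBE$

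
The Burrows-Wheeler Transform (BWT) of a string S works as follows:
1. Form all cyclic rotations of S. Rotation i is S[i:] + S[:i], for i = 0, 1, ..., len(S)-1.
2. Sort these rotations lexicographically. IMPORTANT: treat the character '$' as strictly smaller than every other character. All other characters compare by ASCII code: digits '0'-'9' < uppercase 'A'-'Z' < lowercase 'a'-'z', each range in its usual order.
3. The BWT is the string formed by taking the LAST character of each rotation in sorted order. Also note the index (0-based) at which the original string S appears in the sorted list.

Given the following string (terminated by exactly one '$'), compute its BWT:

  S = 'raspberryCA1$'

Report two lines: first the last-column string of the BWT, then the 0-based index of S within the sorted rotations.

All 13 rotations (rotation i = S[i:]+S[:i]):
  rot[0] = raspberryCA1$
  rot[1] = aspberryCA1$r
  rot[2] = spberryCA1$ra
  rot[3] = pberryCA1$ras
  rot[4] = berryCA1$rasp
  rot[5] = erryCA1$raspb
  rot[6] = rryCA1$raspbe
  rot[7] = ryCA1$raspber
  rot[8] = yCA1$raspberr
  rot[9] = CA1$raspberry
  rot[10] = A1$raspberryC
  rot[11] = 1$raspberryCA
  rot[12] = $raspberryCA1
Sorted (with $ < everything):
  sorted[0] = $raspberryCA1  (last char: '1')
  sorted[1] = 1$raspberryCA  (last char: 'A')
  sorted[2] = A1$raspberryC  (last char: 'C')
  sorted[3] = CA1$raspberry  (last char: 'y')
  sorted[4] = aspberryCA1$r  (last char: 'r')
  sorted[5] = berryCA1$rasp  (last char: 'p')
  sorted[6] = erryCA1$raspb  (last char: 'b')
  sorted[7] = pberryCA1$ras  (last char: 's')
  sorted[8] = raspberryCA1$  (last char: '$')
  sorted[9] = rryCA1$raspbe  (last char: 'e')
  sorted[10] = ryCA1$raspber  (last char: 'r')
  sorted[11] = spberryCA1$ra  (last char: 'a')
  sorted[12] = yCA1$raspberr  (last char: 'r')
Last column: 1ACyrpbs$erar
Original string S is at sorted index 8

Answer: 1ACyrpbs$erar
8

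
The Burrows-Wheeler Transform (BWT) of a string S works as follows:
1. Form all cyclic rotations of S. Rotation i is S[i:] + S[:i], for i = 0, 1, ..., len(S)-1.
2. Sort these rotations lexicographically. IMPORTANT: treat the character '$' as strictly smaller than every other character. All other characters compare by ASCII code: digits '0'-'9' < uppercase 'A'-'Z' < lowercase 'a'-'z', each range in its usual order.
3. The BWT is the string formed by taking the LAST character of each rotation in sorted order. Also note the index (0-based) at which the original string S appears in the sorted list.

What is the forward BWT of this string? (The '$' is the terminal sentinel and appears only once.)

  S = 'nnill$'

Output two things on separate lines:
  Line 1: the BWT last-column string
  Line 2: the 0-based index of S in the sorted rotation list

All 6 rotations (rotation i = S[i:]+S[:i]):
  rot[0] = nnill$
  rot[1] = nill$n
  rot[2] = ill$nn
  rot[3] = ll$nni
  rot[4] = l$nnil
  rot[5] = $nnill
Sorted (with $ < everything):
  sorted[0] = $nnill  (last char: 'l')
  sorted[1] = ill$nn  (last char: 'n')
  sorted[2] = l$nnil  (last char: 'l')
  sorted[3] = ll$nni  (last char: 'i')
  sorted[4] = nill$n  (last char: 'n')
  sorted[5] = nnill$  (last char: '$')
Last column: lnlin$
Original string S is at sorted index 5

Answer: lnlin$
5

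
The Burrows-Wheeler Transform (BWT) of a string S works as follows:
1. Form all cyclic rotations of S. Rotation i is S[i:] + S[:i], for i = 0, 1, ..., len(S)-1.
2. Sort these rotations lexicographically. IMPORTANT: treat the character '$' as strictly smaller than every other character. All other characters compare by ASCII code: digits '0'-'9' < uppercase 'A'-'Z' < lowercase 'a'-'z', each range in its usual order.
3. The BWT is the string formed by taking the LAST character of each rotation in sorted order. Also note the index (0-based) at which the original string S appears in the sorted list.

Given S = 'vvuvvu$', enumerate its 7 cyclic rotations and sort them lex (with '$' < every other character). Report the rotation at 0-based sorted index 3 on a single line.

Answer: vu$vvuv

Derivation:
All 7 rotations (rotation i = S[i:]+S[:i]):
  rot[0] = vvuvvu$
  rot[1] = vuvvu$v
  rot[2] = uvvu$vv
  rot[3] = vvu$vvu
  rot[4] = vu$vvuv
  rot[5] = u$vvuvv
  rot[6] = $vvuvvu
Sorted (with $ < everything):
  sorted[0] = $vvuvvu
  sorted[1] = u$vvuvv
  sorted[2] = uvvu$vv
  sorted[3] = vu$vvuv
  sorted[4] = vuvvu$v
  sorted[5] = vvu$vvu
  sorted[6] = vvuvvu$
sorted[3] = vu$vvuv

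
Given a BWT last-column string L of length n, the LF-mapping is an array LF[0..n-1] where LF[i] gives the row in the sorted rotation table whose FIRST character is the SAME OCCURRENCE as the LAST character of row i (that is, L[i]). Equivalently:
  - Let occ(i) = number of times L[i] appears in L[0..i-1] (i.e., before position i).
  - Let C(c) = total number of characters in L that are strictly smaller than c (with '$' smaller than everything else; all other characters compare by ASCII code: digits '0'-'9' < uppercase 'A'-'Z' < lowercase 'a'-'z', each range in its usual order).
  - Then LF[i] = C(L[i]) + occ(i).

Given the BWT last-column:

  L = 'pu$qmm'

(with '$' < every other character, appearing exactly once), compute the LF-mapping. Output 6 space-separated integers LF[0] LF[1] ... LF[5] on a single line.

Answer: 3 5 0 4 1 2

Derivation:
Char counts: '$':1, 'm':2, 'p':1, 'q':1, 'u':1
C (first-col start): C('$')=0, C('m')=1, C('p')=3, C('q')=4, C('u')=5
L[0]='p': occ=0, LF[0]=C('p')+0=3+0=3
L[1]='u': occ=0, LF[1]=C('u')+0=5+0=5
L[2]='$': occ=0, LF[2]=C('$')+0=0+0=0
L[3]='q': occ=0, LF[3]=C('q')+0=4+0=4
L[4]='m': occ=0, LF[4]=C('m')+0=1+0=1
L[5]='m': occ=1, LF[5]=C('m')+1=1+1=2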